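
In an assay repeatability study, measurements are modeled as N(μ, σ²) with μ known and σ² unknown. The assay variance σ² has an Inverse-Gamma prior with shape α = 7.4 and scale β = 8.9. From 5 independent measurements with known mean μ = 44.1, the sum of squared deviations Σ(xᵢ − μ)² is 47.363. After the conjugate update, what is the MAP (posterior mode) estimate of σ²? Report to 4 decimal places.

2.9891

With known mean μ and an Inverse-Gamma(α, β) prior on σ², the Normal likelihood is conjugate: posterior is Inv-Gamma(α + n/2, β + Σ(xᵢ−μ)²/2).
Posterior: Inv-Gamma(7.4 + 5/2, 8.9 + 47.363/2) = Inv-Gamma(9.90, 32.5815).
Mode = β/(α+1) = 32.5815/10.90 = 2.9891.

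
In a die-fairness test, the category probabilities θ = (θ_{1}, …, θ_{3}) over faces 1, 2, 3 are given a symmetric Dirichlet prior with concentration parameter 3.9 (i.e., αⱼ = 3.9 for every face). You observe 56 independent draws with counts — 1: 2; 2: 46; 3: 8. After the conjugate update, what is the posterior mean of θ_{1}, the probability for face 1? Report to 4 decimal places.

0.0871

The Dirichlet prior is conjugate to the Multinomial likelihood: each posterior αⱼ = prior αⱼ + observed count nⱼ.
Posterior concentration: (5.9, 49.9, 11.9), total = 67.7.
E[θ_{1}|data] = α_{1}/Σα = 5.9/67.7 = 0.0871.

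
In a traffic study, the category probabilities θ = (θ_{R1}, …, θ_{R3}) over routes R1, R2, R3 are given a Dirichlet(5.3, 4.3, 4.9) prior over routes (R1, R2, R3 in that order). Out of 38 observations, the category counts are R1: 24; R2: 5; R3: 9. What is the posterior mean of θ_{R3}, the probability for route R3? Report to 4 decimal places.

The Dirichlet prior is conjugate to the Multinomial likelihood: each posterior αⱼ = prior αⱼ + observed count nⱼ.
Posterior concentration: (29.3, 9.3, 13.9), total = 52.5.
E[θ_{R3}|data] = α_{R3}/Σα = 13.9/52.5 = 0.2648.

0.2648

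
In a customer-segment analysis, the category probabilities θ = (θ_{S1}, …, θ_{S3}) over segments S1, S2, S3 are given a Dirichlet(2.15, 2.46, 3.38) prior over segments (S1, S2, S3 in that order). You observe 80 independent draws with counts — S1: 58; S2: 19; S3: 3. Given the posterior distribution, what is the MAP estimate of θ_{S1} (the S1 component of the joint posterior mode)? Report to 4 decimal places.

The Dirichlet prior is conjugate to the Multinomial likelihood: each posterior αⱼ = prior αⱼ + observed count nⱼ.
Posterior concentration: (60.15, 21.46, 6.38), total = 87.99.
Joint mode component: (α_{S1}−1)/(Σα−K) = 59.15/84.99 = 0.6960.

0.6960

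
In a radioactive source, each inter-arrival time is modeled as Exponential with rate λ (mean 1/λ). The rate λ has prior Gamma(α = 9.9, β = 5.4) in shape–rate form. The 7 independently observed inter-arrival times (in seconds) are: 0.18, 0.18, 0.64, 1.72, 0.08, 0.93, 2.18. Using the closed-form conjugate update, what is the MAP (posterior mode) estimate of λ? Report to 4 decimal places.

With a Gamma(shape α, rate β) prior on the exponential rate λ, the posterior after n observations with total T = Σxᵢ is Gamma(α+n, β+T).
Sum of observations T = 5.91 seconds; n = 7.
Posterior: Gamma(9.9+7, 5.4+5.91) = Gamma(16.9, 11.31).
Mode = (α−1)/β = 1.4058.

1.4058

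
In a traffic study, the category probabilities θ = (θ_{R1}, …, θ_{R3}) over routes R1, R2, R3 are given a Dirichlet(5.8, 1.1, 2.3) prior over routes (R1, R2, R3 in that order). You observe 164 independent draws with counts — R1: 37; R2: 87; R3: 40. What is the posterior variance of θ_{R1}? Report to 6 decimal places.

0.001068

The Dirichlet prior is conjugate to the Multinomial likelihood: each posterior αⱼ = prior αⱼ + observed count nⱼ.
Posterior concentration: (42.8, 88.1, 42.3), total = 173.2.
Var[θ_j] = α_j(Σα−α_j)/((Σα)²(Σα+1)) = 42.8·130.4/(173.2²·174.2) = 0.001068.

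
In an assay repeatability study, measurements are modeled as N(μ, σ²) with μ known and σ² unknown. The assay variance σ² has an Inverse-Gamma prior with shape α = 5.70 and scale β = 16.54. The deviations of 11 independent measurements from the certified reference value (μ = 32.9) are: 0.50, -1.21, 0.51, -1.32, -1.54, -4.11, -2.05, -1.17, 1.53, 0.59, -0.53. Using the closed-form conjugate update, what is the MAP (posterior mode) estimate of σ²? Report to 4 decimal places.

With known mean μ and an Inverse-Gamma(α, β) prior on σ², the Normal likelihood is conjugate: posterior is Inv-Gamma(α + n/2, β + Σ(xᵢ−μ)²/2).
Σ(xᵢ−μ)² = (0.50)² + (-1.21)² + (0.51)² + (-1.32)² + (-1.54)² + (-4.11)² + (-2.05)² + (-1.17)² + (1.53)² + (0.59)² + (-0.53)² = 31.5216.
Posterior: Inv-Gamma(5.70 + 11/2, 16.54 + 31.5216/2) = Inv-Gamma(11.20, 32.30080).
Mode = β/(α+1) = 32.30080/12.20 = 2.6476.

2.6476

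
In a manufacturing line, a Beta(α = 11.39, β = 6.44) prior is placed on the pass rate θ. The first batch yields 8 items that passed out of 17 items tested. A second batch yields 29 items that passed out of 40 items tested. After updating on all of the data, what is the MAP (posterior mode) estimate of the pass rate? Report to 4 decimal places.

The Beta prior is conjugate to a Binomial/Bernoulli likelihood; the update adds successes to α and failures to β.
After batch 1: Beta(11.39+8, 6.44+9) = Beta(19.39, 15.44).
After batch 2: Beta(19.39+29, 15.44+11) = Beta(48.39, 26.44).
Mode of Beta(a,b) for a,b>1 is (a−1)/(a+b−2) = 47.39/72.83 = 0.6507.

0.6507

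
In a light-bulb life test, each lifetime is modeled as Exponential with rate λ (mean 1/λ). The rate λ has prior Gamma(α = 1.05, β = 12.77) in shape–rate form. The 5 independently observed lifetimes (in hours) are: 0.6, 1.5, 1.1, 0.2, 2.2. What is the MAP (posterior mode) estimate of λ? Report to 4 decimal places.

With a Gamma(shape α, rate β) prior on the exponential rate λ, the posterior after n observations with total T = Σxᵢ is Gamma(α+n, β+T).
Sum of observations T = 5.6 hours; n = 5.
Posterior: Gamma(1.05+5, 12.77+5.6) = Gamma(6.05, 18.37).
Mode = (α−1)/β = 0.2749.

0.2749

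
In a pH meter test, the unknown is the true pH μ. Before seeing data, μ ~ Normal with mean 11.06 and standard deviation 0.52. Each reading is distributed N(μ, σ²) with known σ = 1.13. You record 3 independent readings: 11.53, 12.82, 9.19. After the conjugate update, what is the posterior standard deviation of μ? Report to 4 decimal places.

0.4066

For Normal data with known variance σ², a Normal(μ₀, σ₀²) prior on μ is conjugate. Posterior precision = 1/σ₀² + n/σ²; posterior mean is the precision-weighted average of μ₀ and x̄.
σ₀² = 0.52² = 0.2704, σ² = 1.13² = 1.2769; σ² + n·σ₀² = 1.2769 + 3·0.2704 = 2.0881.
Posterior precision = 1/σ₀² + n/σ² = 1/0.2704 + 3/1.2769 = (σ² + n·σ₀²)/(σ₀²σ²) = 2.0881/(0.2704·1.2769); posterior variance σₙ² = σ₀²σ²/(σ² + n·σ₀²) = 0.2704·1.2769/2.0881 = 0.165353.
Posterior SD = √σₙ² = √(0.2704·1.2769/2.0881) = 0.4066.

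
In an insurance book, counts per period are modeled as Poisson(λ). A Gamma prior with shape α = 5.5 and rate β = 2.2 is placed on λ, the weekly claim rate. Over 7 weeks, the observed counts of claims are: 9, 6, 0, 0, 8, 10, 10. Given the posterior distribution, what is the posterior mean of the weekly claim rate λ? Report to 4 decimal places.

With a Gamma(shape α, rate β) prior, the Poisson likelihood is conjugate: the posterior is Gamma(α + ΣXᵢ, β + n).
Sum of counts S = 43 over n = 7 weeks.
Posterior: Gamma(α+S, β+n) = Gamma(5.5+43, 2.2+7) = Gamma(48.5, 9.2).
Posterior mean = α/β = 48.5/9.2 = 5.2717.

5.2717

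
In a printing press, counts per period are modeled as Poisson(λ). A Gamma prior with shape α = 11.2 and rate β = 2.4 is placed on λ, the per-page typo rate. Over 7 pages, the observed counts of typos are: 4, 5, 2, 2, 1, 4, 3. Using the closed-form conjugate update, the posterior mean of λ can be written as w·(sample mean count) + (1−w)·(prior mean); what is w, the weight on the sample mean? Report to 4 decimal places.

With a Gamma(shape α, rate β) prior, the Poisson likelihood is conjugate: the posterior is Gamma(α + ΣXᵢ, β + n).
Posterior mean = (α₀+S)/(β₀+n) = [n/(β₀+n)]·(S/n) + [β₀/(β₀+n)]·(α₀/β₀), so only n and β₀ enter the weight.
Weight on data w = n/(β₀+n) = 7/(2.4+7) = 7/9.4 = 0.7447.

0.7447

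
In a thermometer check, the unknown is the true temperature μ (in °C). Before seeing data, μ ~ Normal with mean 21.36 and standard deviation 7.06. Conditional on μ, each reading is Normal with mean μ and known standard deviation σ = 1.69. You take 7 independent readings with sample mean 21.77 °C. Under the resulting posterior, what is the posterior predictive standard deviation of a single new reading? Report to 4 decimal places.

1.8058

For Normal data with known variance σ², a Normal(μ₀, σ₀²) prior on μ is conjugate. Posterior precision = 1/σ₀² + n/σ²; posterior mean is the precision-weighted average of μ₀ and x̄.
σ₀² = 7.06² = 49.8436, σ² = 1.69² = 2.8561; σ² + n·σ₀² = 2.8561 + 7·49.8436 = 351.7613.
Posterior precision = 1/σ₀² + n/σ² = 1/49.8436 + 7/2.8561 = (σ² + n·σ₀²)/(σ₀²σ²) = 351.7613/(49.8436·2.8561); posterior variance σₙ² = σ₀²σ²/(σ² + n·σ₀²) = 49.8436·2.8561/351.7613 = 0.404701.
Predictive variance for one new observation = σₙ² + σ² = 49.8436·2.8561/351.7613 + 2.8561 = σ²·(σ₀² + 351.7613)/351.7613 = 2.8561·401.6049/351.7613 = 3.260801; SD = √(2.8561·401.6049/351.7613) = 1.8058.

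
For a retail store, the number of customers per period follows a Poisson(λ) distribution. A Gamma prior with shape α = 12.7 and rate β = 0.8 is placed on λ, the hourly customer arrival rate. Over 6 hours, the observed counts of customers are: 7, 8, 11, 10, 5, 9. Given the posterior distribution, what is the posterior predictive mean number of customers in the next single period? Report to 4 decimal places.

With a Gamma(shape α, rate β) prior, the Poisson likelihood is conjugate: the posterior is Gamma(α + ΣXᵢ, β + n).
Sum of counts S = 50 over n = 6 hours.
Posterior: Gamma(α+S, β+n) = Gamma(12.7+50, 0.8+6) = Gamma(62.7, 6.8).
The predictive distribution for one future period is NegBinom with mean α/β = 9.2206.

9.2206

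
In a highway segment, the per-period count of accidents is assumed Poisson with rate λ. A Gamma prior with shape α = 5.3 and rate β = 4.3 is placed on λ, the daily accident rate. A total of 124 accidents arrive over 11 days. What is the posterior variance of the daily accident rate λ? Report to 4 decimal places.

0.5524

With a Gamma(shape α, rate β) prior, the Poisson likelihood is conjugate: the posterior is Gamma(α + ΣXᵢ, β + n).
Posterior: Gamma(α+S, β+n) = Gamma(5.3+124, 4.3+11) = Gamma(129.3, 15.3).
Var = α/β² = 129.3/15.3² = 0.5524.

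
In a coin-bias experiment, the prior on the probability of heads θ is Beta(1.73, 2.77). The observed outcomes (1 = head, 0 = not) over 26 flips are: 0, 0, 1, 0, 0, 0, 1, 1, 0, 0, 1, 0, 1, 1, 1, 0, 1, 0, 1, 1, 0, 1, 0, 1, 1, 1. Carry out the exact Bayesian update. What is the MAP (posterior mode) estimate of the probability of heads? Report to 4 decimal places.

0.5168

The Beta prior is conjugate to a Binomial/Bernoulli likelihood; the update adds successes to α and failures to β.
Posterior: Beta(α+k, β+n−k) = Beta(1.73+14, 2.77+12) = Beta(15.73, 14.77).
Mode of Beta(a,b) for a,b>1 is (a−1)/(a+b−2) = 14.73/28.50 = 0.5168.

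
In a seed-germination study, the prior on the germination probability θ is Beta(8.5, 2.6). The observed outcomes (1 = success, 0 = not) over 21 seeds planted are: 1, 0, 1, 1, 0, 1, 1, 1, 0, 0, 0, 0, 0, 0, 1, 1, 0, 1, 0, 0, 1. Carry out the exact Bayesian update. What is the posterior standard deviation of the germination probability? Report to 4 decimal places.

The Beta prior is conjugate to a Binomial/Bernoulli likelihood; the update adds successes to α and failures to β.
Posterior: Beta(α+k, β+n−k) = Beta(8.5+10, 2.6+11) = Beta(18.5, 13.6).
Var = αβ/((α+β)²(α+β+1)) = 18.5·13.6/(32.1²·33.1) = 0.00737688; SD = √0.00737688 = 0.0859.

0.0859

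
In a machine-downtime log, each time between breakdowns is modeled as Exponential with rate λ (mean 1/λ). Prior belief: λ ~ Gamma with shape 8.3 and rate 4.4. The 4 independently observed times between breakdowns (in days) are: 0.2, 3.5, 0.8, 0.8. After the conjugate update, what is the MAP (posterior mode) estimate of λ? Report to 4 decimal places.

1.1649

With a Gamma(shape α, rate β) prior on the exponential rate λ, the posterior after n observations with total T = Σxᵢ is Gamma(α+n, β+T).
Sum of observations T = 5.3 days; n = 4.
Posterior: Gamma(8.3+4, 4.4+5.3) = Gamma(12.3, 9.7).
Mode = (α−1)/β = 1.1649.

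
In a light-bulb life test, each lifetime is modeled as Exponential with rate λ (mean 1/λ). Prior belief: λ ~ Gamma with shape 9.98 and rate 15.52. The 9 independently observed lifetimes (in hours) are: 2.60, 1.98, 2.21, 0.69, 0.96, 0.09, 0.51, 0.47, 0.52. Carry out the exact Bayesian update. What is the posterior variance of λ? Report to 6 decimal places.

0.029075

With a Gamma(shape α, rate β) prior on the exponential rate λ, the posterior after n observations with total T = Σxᵢ is Gamma(α+n, β+T).
Sum of observations T = 10.03 hours; n = 9.
Posterior: Gamma(9.98+9, 15.52+10.03) = Gamma(18.98, 25.55).
Var = α/β² = 0.029075.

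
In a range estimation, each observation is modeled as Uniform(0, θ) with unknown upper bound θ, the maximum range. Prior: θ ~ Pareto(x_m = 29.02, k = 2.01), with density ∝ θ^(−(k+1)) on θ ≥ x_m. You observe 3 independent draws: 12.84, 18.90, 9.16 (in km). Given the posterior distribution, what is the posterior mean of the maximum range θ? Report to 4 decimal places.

36.2569

A Pareto(scale x_m, shape k) prior on the upper bound θ of Uniform(0, θ) is conjugate: posterior is Pareto(max(x_m, max xᵢ), k + n).
Sample maximum = 18.90; prior scale x_m = 29.02 → posterior scale = max = 29.02.
Posterior shape = 2.01 + 3 = 5.01.
E[θ|data] = k·x_m/(k−1) = 5.01·29.02/4.01 = 36.2569.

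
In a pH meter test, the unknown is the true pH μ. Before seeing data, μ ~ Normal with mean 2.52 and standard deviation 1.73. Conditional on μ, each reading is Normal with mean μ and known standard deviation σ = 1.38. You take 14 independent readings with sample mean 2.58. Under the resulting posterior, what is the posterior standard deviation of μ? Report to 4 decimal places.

For Normal data with known variance σ², a Normal(μ₀, σ₀²) prior on μ is conjugate. Posterior precision = 1/σ₀² + n/σ²; posterior mean is the precision-weighted average of μ₀ and x̄.
σ₀² = 1.73² = 2.9929, σ² = 1.38² = 1.9044; σ² + n·σ₀² = 1.9044 + 14·2.9929 = 43.805.
Posterior precision = 1/σ₀² + n/σ² = 1/2.9929 + 14/1.9044 = (σ² + n·σ₀²)/(σ₀²σ²) = 43.805/(2.9929·1.9044); posterior variance σₙ² = σ₀²σ²/(σ² + n·σ₀²) = 2.9929·1.9044/43.805 = 0.130115.
Posterior SD = √σₙ² = √(2.9929·1.9044/43.805) = 0.3607.

0.3607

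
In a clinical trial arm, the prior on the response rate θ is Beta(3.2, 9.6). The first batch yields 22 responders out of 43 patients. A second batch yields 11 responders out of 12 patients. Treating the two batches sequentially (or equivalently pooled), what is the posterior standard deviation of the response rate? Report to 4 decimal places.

0.0601

The Beta prior is conjugate to a Binomial/Bernoulli likelihood; the update adds successes to α and failures to β.
After batch 1: Beta(3.2+22, 9.6+21) = Beta(25.2, 30.6).
After batch 2: Beta(25.2+11, 30.6+1) = Beta(36.2, 31.6).
Var = αβ/((α+β)²(α+β+1)) = 36.2·31.6/(67.8²·68.8) = 0.00361699; SD = √0.00361699 = 0.0601.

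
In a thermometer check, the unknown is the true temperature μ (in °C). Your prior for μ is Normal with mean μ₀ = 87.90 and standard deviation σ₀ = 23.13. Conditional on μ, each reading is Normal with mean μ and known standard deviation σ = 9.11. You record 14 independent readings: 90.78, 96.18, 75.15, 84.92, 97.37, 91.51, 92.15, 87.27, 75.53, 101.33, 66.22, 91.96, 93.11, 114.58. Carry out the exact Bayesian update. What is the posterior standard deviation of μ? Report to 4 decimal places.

For Normal data with known variance σ², a Normal(μ₀, σ₀²) prior on μ is conjugate. Posterior precision = 1/σ₀² + n/σ²; posterior mean is the precision-weighted average of μ₀ and x̄.
σ₀² = 23.13² = 534.9969, σ² = 9.11² = 82.9921; σ² + n·σ₀² = 82.9921 + 14·534.9969 = 7572.9487.
Posterior precision = 1/σ₀² + n/σ² = 1/534.9969 + 14/82.9921 = (σ² + n·σ₀²)/(σ₀²σ²) = 7572.9487/(534.9969·82.9921); posterior variance σₙ² = σ₀²σ²/(σ² + n·σ₀²) = 534.9969·82.9921/7572.9487 = 5.863042.
Posterior SD = √σₙ² = √(534.9969·82.9921/7572.9487) = 2.4214.

2.4214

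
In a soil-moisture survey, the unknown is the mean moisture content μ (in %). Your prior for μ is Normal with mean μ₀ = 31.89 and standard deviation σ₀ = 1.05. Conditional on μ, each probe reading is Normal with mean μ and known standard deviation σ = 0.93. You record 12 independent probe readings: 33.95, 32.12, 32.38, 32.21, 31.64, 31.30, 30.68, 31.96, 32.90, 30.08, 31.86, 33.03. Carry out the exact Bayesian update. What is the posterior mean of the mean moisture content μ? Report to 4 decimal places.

For Normal data with known variance σ², a Normal(μ₀, σ₀²) prior on μ is conjugate. Posterior precision = 1/σ₀² + n/σ²; posterior mean is the precision-weighted average of μ₀ and x̄.
Σxᵢ = 33.95 + 32.12 + 32.38 + 32.21 + 31.64 + 31.30 + 30.68 + 31.96 + 32.90 + 30.08 + 31.86 + 33.03 = 384.11, so n·x̄ = 384.11.
σ₀² = 1.05² = 1.1025, σ² = 0.93² = 0.8649; σ² + n·σ₀² = 0.8649 + 12·1.1025 = 14.0949.
Posterior mean = (μ₀/σ₀² + n·x̄/σ²)/(1/σ₀² + n/σ²) = (σ²·μ₀ + σ₀²·n·x̄)/(σ² + n·σ₀²) = (0.8649·31.89 + 1.1025·384.11)/14.0949 = 451.062936/14.0949 = 32.0019.

32.0019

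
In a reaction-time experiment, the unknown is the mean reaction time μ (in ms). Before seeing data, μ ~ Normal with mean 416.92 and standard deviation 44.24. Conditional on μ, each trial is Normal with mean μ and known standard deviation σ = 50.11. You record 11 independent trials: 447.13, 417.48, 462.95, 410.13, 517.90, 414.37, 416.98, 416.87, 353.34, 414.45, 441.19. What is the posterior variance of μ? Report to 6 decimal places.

204.430268

For Normal data with known variance σ², a Normal(μ₀, σ₀²) prior on μ is conjugate. Posterior precision = 1/σ₀² + n/σ²; posterior mean is the precision-weighted average of μ₀ and x̄.
σ₀² = 44.24² = 1957.1776, σ² = 50.11² = 2511.0121; σ² + n·σ₀² = 2511.0121 + 11·1957.1776 = 24039.9657.
Posterior precision = 1/σ₀² + n/σ² = 1/1957.1776 + 11/2511.0121 = (σ² + n·σ₀²)/(σ₀²σ²) = 24039.9657/(1957.1776·2511.0121); posterior variance σₙ² = σ₀²σ²/(σ² + n·σ₀²) = 1957.1776·2511.0121/24039.9657 = 204.430268.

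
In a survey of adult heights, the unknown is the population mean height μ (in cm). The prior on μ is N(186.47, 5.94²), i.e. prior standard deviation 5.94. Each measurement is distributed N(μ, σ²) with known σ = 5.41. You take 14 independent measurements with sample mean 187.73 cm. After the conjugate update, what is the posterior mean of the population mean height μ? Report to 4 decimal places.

For Normal data with known variance σ², a Normal(μ₀, σ₀²) prior on μ is conjugate. Posterior precision = 1/σ₀² + n/σ²; posterior mean is the precision-weighted average of μ₀ and x̄.
n·x̄ = 14·187.73 = 2628.22.
σ₀² = 5.94² = 35.2836, σ² = 5.41² = 29.2681; σ² + n·σ₀² = 29.2681 + 14·35.2836 = 523.2385.
Posterior mean = (μ₀/σ₀² + n·x̄/σ²)/(1/σ₀² + n/σ²) = (σ²·μ₀ + σ₀²·n·x̄)/(σ² + n·σ₀²) = (29.2681·186.47 + 35.2836·2628.22)/523.2385 = 98190.685799/523.2385 = 187.6595.

187.6595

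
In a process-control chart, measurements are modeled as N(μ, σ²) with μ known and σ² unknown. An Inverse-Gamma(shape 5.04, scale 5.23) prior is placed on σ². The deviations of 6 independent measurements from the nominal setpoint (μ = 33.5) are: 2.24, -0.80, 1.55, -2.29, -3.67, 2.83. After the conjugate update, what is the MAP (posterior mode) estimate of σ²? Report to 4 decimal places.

2.5023

With known mean μ and an Inverse-Gamma(α, β) prior on σ², the Normal likelihood is conjugate: posterior is Inv-Gamma(α + n/2, β + Σ(xᵢ−μ)²/2).
Σ(xᵢ−μ)² = (2.24)² + (-0.80)² + (1.55)² + (-2.29)² + (-3.67)² + (2.83)² = 34.7820.
Posterior: Inv-Gamma(5.04 + 6/2, 5.23 + 34.7820/2) = Inv-Gamma(8.04, 22.62100).
Mode = β/(α+1) = 22.62100/9.04 = 2.5023.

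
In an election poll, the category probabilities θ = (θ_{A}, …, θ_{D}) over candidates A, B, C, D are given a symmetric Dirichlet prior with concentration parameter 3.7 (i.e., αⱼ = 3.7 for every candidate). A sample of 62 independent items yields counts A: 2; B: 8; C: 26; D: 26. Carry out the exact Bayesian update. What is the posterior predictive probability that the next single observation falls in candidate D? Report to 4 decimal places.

The Dirichlet prior is conjugate to the Multinomial likelihood: each posterior αⱼ = prior αⱼ + observed count nⱼ.
Posterior concentration: (5.7, 11.7, 29.7, 29.7), total = 76.8.
P(next = D | data) = α_{D}/Σα = 0.3867.

0.3867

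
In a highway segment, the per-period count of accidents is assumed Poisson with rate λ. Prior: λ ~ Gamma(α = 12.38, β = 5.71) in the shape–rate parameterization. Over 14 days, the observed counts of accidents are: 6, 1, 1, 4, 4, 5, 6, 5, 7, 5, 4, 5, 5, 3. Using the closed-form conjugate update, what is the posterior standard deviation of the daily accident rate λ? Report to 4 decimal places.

0.4346

With a Gamma(shape α, rate β) prior, the Poisson likelihood is conjugate: the posterior is Gamma(α + ΣXᵢ, β + n).
Sum of counts S = 61 over n = 14 days.
Posterior: Gamma(α+S, β+n) = Gamma(12.38+61, 5.71+14) = Gamma(73.38, 19.71).
SD = √α/β = √73.38/19.71 = 0.4346.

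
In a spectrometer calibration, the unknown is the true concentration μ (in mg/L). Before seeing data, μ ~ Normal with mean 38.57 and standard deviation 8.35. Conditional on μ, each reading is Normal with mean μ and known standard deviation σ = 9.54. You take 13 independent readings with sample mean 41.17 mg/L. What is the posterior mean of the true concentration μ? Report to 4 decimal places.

For Normal data with known variance σ², a Normal(μ₀, σ₀²) prior on μ is conjugate. Posterior precision = 1/σ₀² + n/σ²; posterior mean is the precision-weighted average of μ₀ and x̄.
n·x̄ = 13·41.17 = 535.21.
σ₀² = 8.35² = 69.7225, σ² = 9.54² = 91.0116; σ² + n·σ₀² = 91.0116 + 13·69.7225 = 997.4041.
Posterior mean = (μ₀/σ₀² + n·x̄/σ²)/(1/σ₀² + n/σ²) = (σ²·μ₀ + σ₀²·n·x̄)/(σ² + n·σ₀²) = (91.0116·38.57 + 69.7225·535.21)/997.4041 = 40826.496637/997.4041 = 40.9328.

40.9328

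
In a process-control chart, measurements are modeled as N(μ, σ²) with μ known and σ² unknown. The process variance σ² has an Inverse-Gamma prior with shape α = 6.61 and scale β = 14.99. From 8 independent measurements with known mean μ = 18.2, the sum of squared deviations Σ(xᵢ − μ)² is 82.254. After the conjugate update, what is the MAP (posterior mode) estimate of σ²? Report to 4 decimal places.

With known mean μ and an Inverse-Gamma(α, β) prior on σ², the Normal likelihood is conjugate: posterior is Inv-Gamma(α + n/2, β + Σ(xᵢ−μ)²/2).
Posterior: Inv-Gamma(6.61 + 8/2, 14.99 + 82.254/2) = Inv-Gamma(10.61, 56.1170).
Mode = β/(α+1) = 56.1170/11.61 = 4.8335.

4.8335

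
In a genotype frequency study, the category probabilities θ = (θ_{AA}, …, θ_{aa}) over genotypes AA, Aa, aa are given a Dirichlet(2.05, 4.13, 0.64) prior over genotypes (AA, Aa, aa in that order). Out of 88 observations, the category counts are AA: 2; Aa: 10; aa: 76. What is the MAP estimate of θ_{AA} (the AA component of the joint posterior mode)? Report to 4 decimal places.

0.0332

The Dirichlet prior is conjugate to the Multinomial likelihood: each posterior αⱼ = prior αⱼ + observed count nⱼ.
Posterior concentration: (4.05, 14.13, 76.64), total = 94.82.
Joint mode component: (α_{AA}−1)/(Σα−K) = 3.05/91.82 = 0.0332.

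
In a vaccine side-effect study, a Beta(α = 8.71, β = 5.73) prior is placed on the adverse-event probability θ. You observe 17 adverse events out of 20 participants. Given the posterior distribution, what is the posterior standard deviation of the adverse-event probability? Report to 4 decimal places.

The Beta prior is conjugate to a Binomial/Bernoulli likelihood; the update adds successes to α and failures to β.
Posterior: Beta(α+k, β+n−k) = Beta(8.71+17, 5.73+3) = Beta(25.71, 8.73).
Var = αβ/((α+β)²(α+β+1)) = 25.71·8.73/(34.44²·35.44) = 0.00533945; SD = √0.00533945 = 0.0731.

0.0731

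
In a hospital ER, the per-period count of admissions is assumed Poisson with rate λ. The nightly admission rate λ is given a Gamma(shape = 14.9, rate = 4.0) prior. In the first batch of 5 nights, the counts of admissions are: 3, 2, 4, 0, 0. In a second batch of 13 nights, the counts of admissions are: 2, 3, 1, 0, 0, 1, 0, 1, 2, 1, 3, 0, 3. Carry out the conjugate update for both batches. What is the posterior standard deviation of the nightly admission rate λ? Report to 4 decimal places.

With a Gamma(shape α, rate β) prior, the Poisson likelihood is conjugate: the posterior is Gamma(α + ΣXᵢ, β + n).
Batch 1: sum of counts S = 9 over n = 5 nights.
After batch 1: Gamma(α+S, β+n) = Gamma(14.9+9, 4.0+5) = Gamma(23.9, 9.0).
Batch 2: sum of counts S = 17 over n = 13 nights.
After batch 2: Gamma(α+S, β+n) = Gamma(23.9+17, 9.0+13) = Gamma(40.9, 22.0).
SD = √α/β = √40.9/22.0 = 0.2907.

0.2907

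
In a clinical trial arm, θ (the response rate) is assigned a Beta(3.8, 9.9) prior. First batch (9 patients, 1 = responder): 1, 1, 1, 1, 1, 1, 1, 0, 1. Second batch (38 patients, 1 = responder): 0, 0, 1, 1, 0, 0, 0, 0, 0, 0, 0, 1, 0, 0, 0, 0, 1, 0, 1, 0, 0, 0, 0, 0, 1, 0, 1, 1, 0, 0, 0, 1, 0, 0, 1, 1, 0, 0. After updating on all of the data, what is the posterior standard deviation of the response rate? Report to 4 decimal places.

0.0617

The Beta prior is conjugate to a Binomial/Bernoulli likelihood; the update adds successes to α and failures to β.
After batch 1: Beta(3.8+8, 9.9+1) = Beta(11.8, 10.9).
After batch 2: Beta(11.8+11, 10.9+27) = Beta(22.8, 37.9).
Var = αβ/((α+β)²(α+β+1)) = 22.8·37.9/(60.7²·61.7) = 0.00380112; SD = √0.00380112 = 0.0617.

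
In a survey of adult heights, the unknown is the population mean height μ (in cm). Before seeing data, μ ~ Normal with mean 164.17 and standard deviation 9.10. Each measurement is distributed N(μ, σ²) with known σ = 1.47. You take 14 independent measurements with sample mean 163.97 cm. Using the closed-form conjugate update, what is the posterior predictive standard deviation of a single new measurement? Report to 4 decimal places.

For Normal data with known variance σ², a Normal(μ₀, σ₀²) prior on μ is conjugate. Posterior precision = 1/σ₀² + n/σ²; posterior mean is the precision-weighted average of μ₀ and x̄.
σ₀² = 9.10² = 82.81, σ² = 1.47² = 2.1609; σ² + n·σ₀² = 2.1609 + 14·82.81 = 1161.5009.
Posterior precision = 1/σ₀² + n/σ² = 1/82.81 + 14/2.1609 = (σ² + n·σ₀²)/(σ₀²σ²) = 1161.5009/(82.81·2.1609); posterior variance σₙ² = σ₀²σ²/(σ² + n·σ₀²) = 82.81·2.1609/1161.5009 = 0.154063.
Predictive variance for one new observation = σₙ² + σ² = 82.81·2.1609/1161.5009 + 2.1609 = σ²·(σ₀² + 1161.5009)/1161.5009 = 2.1609·1244.3109/1161.5009 = 2.314963; SD = √(2.1609·1244.3109/1161.5009) = 1.5215.

1.5215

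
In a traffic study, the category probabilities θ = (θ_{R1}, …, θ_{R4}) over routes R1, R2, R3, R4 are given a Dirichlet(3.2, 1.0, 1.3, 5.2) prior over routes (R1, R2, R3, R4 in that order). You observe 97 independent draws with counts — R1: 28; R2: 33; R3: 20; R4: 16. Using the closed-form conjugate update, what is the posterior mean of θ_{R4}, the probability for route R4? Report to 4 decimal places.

The Dirichlet prior is conjugate to the Multinomial likelihood: each posterior αⱼ = prior αⱼ + observed count nⱼ.
Posterior concentration: (31.2, 34.0, 21.3, 21.2), total = 107.7.
E[θ_{R4}|data] = α_{R4}/Σα = 21.2/107.7 = 0.1968.

0.1968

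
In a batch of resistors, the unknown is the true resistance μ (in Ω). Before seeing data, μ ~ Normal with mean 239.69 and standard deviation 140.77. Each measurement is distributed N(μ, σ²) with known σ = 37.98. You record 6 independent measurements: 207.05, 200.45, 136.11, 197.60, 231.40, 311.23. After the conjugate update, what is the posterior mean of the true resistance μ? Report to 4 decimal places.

For Normal data with known variance σ², a Normal(μ₀, σ₀²) prior on μ is conjugate. Posterior precision = 1/σ₀² + n/σ²; posterior mean is the precision-weighted average of μ₀ and x̄.
Σxᵢ = 207.05 + 200.45 + 136.11 + 197.60 + 231.40 + 311.23 = 1283.84, so n·x̄ = 1283.84.
σ₀² = 140.77² = 19816.1929, σ² = 37.98² = 1442.4804; σ² + n·σ₀² = 1442.4804 + 6·19816.1929 = 120339.6378.
Posterior mean = (μ₀/σ₀² + n·x̄/σ²)/(1/σ₀² + n/σ²) = (σ²·μ₀ + σ₀²·n·x̄)/(σ² + n·σ₀²) = (1442.4804·239.69 + 19816.1929·1283.84)/120339.6378 = 25786569.219812/120339.6378 = 214.2816.

214.2816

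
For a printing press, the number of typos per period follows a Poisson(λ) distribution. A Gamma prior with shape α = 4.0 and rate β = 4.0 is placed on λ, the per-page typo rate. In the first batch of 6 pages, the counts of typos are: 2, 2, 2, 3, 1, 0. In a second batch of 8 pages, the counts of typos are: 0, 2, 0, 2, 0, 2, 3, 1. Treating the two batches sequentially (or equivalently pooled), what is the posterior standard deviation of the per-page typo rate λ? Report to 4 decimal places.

With a Gamma(shape α, rate β) prior, the Poisson likelihood is conjugate: the posterior is Gamma(α + ΣXᵢ, β + n).
Batch 1: sum of counts S = 10 over n = 6 pages.
After batch 1: Gamma(α+S, β+n) = Gamma(4.0+10, 4.0+6) = Gamma(14.0, 10.0).
Batch 2: sum of counts S = 10 over n = 8 pages.
After batch 2: Gamma(α+S, β+n) = Gamma(14.0+10, 10.0+8) = Gamma(24.0, 18.0).
SD = √α/β = √24.0/18.0 = 0.2722.

0.2722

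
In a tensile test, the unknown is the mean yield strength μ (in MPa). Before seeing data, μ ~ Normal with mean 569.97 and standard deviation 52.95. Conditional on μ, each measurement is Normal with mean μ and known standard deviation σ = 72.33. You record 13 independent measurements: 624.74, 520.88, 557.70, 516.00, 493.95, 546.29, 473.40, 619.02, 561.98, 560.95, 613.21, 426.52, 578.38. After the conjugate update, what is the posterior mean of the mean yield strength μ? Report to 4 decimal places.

For Normal data with known variance σ², a Normal(μ₀, σ₀²) prior on μ is conjugate. Posterior precision = 1/σ₀² + n/σ²; posterior mean is the precision-weighted average of μ₀ and x̄.
Σxᵢ = 624.74 + 520.88 + 557.70 + 516.00 + 493.95 + 546.29 + 473.40 + 619.02 + 561.98 + 560.95 + 613.21 + 426.52 + 578.38 = 7093.02, so n·x̄ = 7093.02.
σ₀² = 52.95² = 2803.7025, σ² = 72.33² = 5231.6289; σ² + n·σ₀² = 5231.6289 + 13·2803.7025 = 41679.7614.
Posterior mean = (μ₀/σ₀² + n·x̄/σ²)/(1/σ₀² + n/σ²) = (σ²·μ₀ + σ₀²·n·x̄)/(σ² + n·σ₀²) = (5231.6289·569.97 + 2803.7025·7093.02)/41679.7614 = 22868589.430683/41679.7614 = 548.6737.

548.6737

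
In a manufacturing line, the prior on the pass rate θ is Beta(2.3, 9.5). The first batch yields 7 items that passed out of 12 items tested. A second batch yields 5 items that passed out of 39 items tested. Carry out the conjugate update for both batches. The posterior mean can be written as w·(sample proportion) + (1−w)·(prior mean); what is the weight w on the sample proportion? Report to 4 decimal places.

0.8121

The Beta prior is conjugate to a Binomial/Bernoulli likelihood; the update adds successes to α and failures to β.
Total number of items tested: n = 12 + 39 = 51.
Posterior mean = (α₀+k)/(α₀+β₀+n) = [n/(α₀+β₀+n)]·(k/n) + [(α₀+β₀)/(α₀+β₀+n)]·α₀/(α₀+β₀), so only n and the prior enter the weight.
The weight on the data is w = n/(α₀+β₀+n) = 51/(2.3+9.5+51) = 51/62.8 = 0.8121.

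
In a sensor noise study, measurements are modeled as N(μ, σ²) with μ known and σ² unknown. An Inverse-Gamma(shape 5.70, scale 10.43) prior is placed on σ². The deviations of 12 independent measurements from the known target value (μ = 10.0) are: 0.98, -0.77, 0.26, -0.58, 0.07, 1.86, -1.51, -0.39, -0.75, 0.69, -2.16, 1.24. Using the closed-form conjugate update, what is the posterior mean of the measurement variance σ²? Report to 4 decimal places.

1.6802

With known mean μ and an Inverse-Gamma(α, β) prior on σ², the Normal likelihood is conjugate: posterior is Inv-Gamma(α + n/2, β + Σ(xᵢ−μ)²/2).
Σ(xᵢ−μ)² = (0.98)² + (-0.77)² + (0.26)² + (-0.58)² + (0.07)² + (1.86)² + (-1.51)² + (-0.39)² + (-0.75)² + (0.69)² + (-2.16)² + (1.24)² = 15.0958.
Posterior: Inv-Gamma(5.70 + 12/2, 10.43 + 15.0958/2) = Inv-Gamma(11.70, 17.97790).
E[σ²|data] = β/(α−1) = 17.97790/10.70 = 1.6802.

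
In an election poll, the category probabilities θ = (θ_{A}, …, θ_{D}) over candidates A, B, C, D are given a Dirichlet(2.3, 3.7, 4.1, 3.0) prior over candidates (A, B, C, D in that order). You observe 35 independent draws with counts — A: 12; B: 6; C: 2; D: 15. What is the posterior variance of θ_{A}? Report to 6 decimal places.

The Dirichlet prior is conjugate to the Multinomial likelihood: each posterior αⱼ = prior αⱼ + observed count nⱼ.
Posterior concentration: (14.3, 9.7, 6.1, 18.0), total = 48.1.
Var[θ_j] = α_j(Σα−α_j)/((Σα)²(Σα+1)) = 14.3·33.8/(48.1²·49.1) = 0.004255.

0.004255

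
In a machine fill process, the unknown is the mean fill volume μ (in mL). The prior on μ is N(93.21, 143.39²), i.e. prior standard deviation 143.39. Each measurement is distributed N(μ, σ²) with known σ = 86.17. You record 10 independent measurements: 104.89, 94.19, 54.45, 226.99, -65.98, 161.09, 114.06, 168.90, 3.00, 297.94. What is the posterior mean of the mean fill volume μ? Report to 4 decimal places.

115.1603

For Normal data with known variance σ², a Normal(μ₀, σ₀²) prior on μ is conjugate. Posterior precision = 1/σ₀² + n/σ²; posterior mean is the precision-weighted average of μ₀ and x̄.
Σxᵢ = 104.89 + 94.19 + 54.45 + 226.99 + (-65.98) + 161.09 + 114.06 + 168.90 + 3.00 + 297.94 = 1159.53, so n·x̄ = 1159.53.
σ₀² = 143.39² = 20560.6921, σ² = 86.17² = 7425.2689; σ² + n·σ₀² = 7425.2689 + 10·20560.6921 = 213032.1899.
Posterior mean = (μ₀/σ₀² + n·x̄/σ²)/(1/σ₀² + n/σ²) = (σ²·μ₀ + σ₀²·n·x̄)/(σ² + n·σ₀²) = (7425.2689·93.21 + 20560.6921·1159.53)/213032.1899 = 24532848.624882/213032.1899 = 115.1603.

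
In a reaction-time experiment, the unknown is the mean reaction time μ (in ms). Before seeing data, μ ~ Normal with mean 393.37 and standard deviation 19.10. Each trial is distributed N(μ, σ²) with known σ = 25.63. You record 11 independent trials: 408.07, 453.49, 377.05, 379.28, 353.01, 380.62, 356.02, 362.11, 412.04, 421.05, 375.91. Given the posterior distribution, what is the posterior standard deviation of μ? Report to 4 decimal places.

For Normal data with known variance σ², a Normal(μ₀, σ₀²) prior on μ is conjugate. Posterior precision = 1/σ₀² + n/σ²; posterior mean is the precision-weighted average of μ₀ and x̄.
σ₀² = 19.10² = 364.81, σ² = 25.63² = 656.8969; σ² + n·σ₀² = 656.8969 + 11·364.81 = 4669.8069.
Posterior precision = 1/σ₀² + n/σ² = 1/364.81 + 11/656.8969 = (σ² + n·σ₀²)/(σ₀²σ²) = 4669.8069/(364.81·656.8969); posterior variance σₙ² = σ₀²σ²/(σ² + n·σ₀²) = 364.81·656.8969/4669.8069 = 51.317445.
Posterior SD = √σₙ² = √(364.81·656.8969/4669.8069) = 7.1636.

7.1636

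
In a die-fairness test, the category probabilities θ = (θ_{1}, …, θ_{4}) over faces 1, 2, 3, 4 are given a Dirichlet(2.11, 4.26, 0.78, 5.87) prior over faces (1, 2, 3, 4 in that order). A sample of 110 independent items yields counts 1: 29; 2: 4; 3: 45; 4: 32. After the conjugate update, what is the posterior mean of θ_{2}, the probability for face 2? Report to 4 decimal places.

The Dirichlet prior is conjugate to the Multinomial likelihood: each posterior αⱼ = prior αⱼ + observed count nⱼ.
Posterior concentration: (31.11, 8.26, 45.78, 37.87), total = 123.02.
E[θ_{2}|data] = α_{2}/Σα = 8.26/123.02 = 0.0671.

0.0671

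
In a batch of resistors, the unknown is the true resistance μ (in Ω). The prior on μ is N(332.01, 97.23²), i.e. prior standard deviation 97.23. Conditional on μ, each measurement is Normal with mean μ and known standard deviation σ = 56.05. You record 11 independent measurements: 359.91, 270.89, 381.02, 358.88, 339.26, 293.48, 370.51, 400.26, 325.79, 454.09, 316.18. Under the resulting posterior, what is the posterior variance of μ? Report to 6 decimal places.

277.225117

For Normal data with known variance σ², a Normal(μ₀, σ₀²) prior on μ is conjugate. Posterior precision = 1/σ₀² + n/σ²; posterior mean is the precision-weighted average of μ₀ and x̄.
σ₀² = 97.23² = 9453.6729, σ² = 56.05² = 3141.6025; σ² + n·σ₀² = 3141.6025 + 11·9453.6729 = 107132.0044.
Posterior precision = 1/σ₀² + n/σ² = 1/9453.6729 + 11/3141.6025 = (σ² + n·σ₀²)/(σ₀²σ²) = 107132.0044/(9453.6729·3141.6025); posterior variance σₙ² = σ₀²σ²/(σ² + n·σ₀²) = 9453.6729·3141.6025/107132.0044 = 277.225117.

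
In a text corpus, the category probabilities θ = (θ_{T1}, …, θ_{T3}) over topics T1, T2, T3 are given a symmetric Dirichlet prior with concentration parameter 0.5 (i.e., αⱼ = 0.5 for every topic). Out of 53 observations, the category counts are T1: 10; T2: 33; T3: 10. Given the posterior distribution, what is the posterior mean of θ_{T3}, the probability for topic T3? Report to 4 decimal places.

The Dirichlet prior is conjugate to the Multinomial likelihood: each posterior αⱼ = prior αⱼ + observed count nⱼ.
Posterior concentration: (10.5, 33.5, 10.5), total = 54.5.
E[θ_{T3}|data] = α_{T3}/Σα = 10.5/54.5 = 0.1927.

0.1927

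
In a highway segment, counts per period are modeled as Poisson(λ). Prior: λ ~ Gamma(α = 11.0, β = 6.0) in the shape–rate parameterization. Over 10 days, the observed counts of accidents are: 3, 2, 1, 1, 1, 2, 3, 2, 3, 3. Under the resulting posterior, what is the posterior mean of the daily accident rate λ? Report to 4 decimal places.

2.0000

With a Gamma(shape α, rate β) prior, the Poisson likelihood is conjugate: the posterior is Gamma(α + ΣXᵢ, β + n).
Sum of counts S = 21 over n = 10 days.
Posterior: Gamma(α+S, β+n) = Gamma(11.0+21, 6.0+10) = Gamma(32.0, 16.0).
Posterior mean = α/β = 32.0/16.0 = 2.0000.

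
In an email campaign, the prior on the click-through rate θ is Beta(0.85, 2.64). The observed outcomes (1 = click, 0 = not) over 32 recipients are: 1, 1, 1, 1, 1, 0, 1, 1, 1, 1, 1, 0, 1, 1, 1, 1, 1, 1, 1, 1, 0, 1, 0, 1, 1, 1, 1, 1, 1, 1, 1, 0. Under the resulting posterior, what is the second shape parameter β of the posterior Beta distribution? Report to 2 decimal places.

7.64

The Beta prior is conjugate to a Binomial/Bernoulli likelihood; the update adds successes to α and failures to β.
Posterior: Beta(α+k, β+n−k) = Beta(0.85+27, 2.64+5) = Beta(27.85, 7.64).
Posterior β = 7.64.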